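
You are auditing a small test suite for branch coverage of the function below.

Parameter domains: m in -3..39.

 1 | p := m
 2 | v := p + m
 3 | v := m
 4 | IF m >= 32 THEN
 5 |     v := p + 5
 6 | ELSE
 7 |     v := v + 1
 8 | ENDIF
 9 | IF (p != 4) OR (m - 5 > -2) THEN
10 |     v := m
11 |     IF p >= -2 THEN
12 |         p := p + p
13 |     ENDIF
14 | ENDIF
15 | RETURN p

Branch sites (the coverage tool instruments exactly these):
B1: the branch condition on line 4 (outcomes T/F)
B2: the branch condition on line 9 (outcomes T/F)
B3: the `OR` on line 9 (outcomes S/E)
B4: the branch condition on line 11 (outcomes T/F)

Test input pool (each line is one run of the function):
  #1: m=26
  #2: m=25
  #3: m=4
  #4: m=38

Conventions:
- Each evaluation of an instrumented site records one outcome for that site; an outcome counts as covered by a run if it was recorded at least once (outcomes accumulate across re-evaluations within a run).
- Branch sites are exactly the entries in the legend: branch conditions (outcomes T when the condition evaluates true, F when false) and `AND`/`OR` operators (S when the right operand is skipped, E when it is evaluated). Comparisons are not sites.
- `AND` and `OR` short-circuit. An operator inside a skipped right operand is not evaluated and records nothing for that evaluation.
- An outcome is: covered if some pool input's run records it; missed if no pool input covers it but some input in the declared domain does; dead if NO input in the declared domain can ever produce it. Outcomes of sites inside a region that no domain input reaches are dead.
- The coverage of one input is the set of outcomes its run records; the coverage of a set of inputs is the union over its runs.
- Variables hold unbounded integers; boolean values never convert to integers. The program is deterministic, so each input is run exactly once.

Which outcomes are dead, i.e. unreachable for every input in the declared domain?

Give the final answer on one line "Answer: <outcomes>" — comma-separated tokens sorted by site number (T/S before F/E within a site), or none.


sweeping the full domain (43 inputs) for each outcome:
  B2=F: never recorded by any domain input -> dead
  reachable outcomes have witnesses, e.g. B1=T (e.g. m=32), B1=F (e.g. m=-3), B2=T (e.g. m=-3), B3=S (e.g. m=-3)
Answer: B2=F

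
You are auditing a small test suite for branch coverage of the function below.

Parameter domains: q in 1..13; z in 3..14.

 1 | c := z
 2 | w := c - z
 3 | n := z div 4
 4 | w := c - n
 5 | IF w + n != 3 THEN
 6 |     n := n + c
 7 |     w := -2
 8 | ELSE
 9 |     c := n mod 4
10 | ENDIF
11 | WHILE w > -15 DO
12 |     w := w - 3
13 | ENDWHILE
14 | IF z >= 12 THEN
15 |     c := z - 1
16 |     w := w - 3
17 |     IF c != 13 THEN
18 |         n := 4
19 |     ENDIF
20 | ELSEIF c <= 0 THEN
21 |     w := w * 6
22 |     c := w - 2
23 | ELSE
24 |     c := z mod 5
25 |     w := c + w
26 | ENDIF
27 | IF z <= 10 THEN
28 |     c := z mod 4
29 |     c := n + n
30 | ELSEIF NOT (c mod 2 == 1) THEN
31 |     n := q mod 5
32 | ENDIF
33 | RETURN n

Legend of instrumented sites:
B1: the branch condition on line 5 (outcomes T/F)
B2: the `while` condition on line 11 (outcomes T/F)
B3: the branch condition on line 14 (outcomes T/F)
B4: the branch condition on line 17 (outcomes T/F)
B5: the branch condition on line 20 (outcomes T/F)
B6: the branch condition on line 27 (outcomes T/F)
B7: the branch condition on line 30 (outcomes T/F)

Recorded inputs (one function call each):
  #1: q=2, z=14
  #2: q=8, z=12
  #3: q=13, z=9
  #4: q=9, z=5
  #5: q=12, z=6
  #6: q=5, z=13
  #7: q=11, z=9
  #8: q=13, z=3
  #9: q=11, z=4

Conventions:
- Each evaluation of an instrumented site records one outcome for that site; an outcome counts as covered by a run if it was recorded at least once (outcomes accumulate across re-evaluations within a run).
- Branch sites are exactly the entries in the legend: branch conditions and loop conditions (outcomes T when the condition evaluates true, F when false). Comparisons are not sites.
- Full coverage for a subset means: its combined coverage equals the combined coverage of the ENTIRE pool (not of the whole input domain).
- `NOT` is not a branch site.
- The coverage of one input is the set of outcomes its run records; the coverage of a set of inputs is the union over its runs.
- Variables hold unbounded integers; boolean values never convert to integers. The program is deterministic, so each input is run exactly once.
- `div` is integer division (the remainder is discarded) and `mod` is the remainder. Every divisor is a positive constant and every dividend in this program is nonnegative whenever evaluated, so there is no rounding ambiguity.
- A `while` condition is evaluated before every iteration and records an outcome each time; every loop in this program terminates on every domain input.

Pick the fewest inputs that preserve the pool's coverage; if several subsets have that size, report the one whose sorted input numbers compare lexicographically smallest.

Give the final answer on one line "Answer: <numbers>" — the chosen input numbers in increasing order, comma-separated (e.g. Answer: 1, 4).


input #1 (q=2, z=14): events B1->T, B2->T, B2->T, B2->T, B2->T, B2->T, B2->F, B3->T, B4->F, B6->F, B7->F; covers B1=T, B2=T, B2=F, B3=T, B4=F, B6=F, B7=F
input #2 (q=8, z=12): events B1->T, B2->T, B2->T, B2->T, B2->T, B2->T, B2->F, B3->T, B4->T, B6->F, B7->F; covers B1=T, B2=T, B2=F, B3=T, B4=T, B6=F, B7=F
input #3 (q=13, z=9): events B1->T, B2->T, B2->T, B2->T, B2->T, B2->T, B2->F, B3->F, B5->F, B6->T; covers B1=T, B2=T, B2=F, B3=F, B5=F, B6=T
input #4 (q=9, z=5): events B1->T, B2->T, B2->T, B2->T, B2->T, B2->T, B2->F, B3->F, B5->F, B6->T; covers B1=T, B2=T, B2=F, B3=F, B5=F, B6=T
input #5 (q=12, z=6): events B1->T, B2->T, B2->T, B2->T, B2->T, B2->T, B2->F, B3->F, B5->F, B6->T; covers B1=T, B2=T, B2=F, B3=F, B5=F, B6=T
input #6 (q=5, z=13): events B1->T, B2->T, B2->T, B2->T, B2->T, B2->T, B2->F, B3->T, B4->T, B6->F, B7->T; covers B1=T, B2=T, B2=F, B3=T, B4=T, B6=F, B7=T
input #7 (q=11, z=9): events B1->T, B2->T, B2->T, B2->T, B2->T, B2->T, B2->F, B3->F, B5->F, B6->T; covers B1=T, B2=T, B2=F, B3=F, B5=F, B6=T
input #8 (q=13, z=3): events B1->F, B2->T, B2->T, B2->T, B2->T, B2->T, B2->T, B2->F, B3->F, B5->T, B6->T; covers B1=F, B2=T, B2=F, B3=F, B5=T, B6=T
input #9 (q=11, z=4): events B1->T, B2->T, B2->T, B2->T, B2->T, B2->T, B2->F, B3->F, B5->F, B6->T; covers B1=T, B2=T, B2=F, B3=F, B5=F, B6=T
the full pool covers 14 outcomes: B1=T, B1=F, B2=T, B2=F, B3=T, B3=F, B4=T, B4=F, B5=T, B5=F, B6=T, B6=F, B7=T, B7=F
size 1 is not enough: best union over all size-1 subsets is 7/14
size 2 is not enough: best union over all size-2 subsets is 11/14
size 3 is not enough: best union over all size-3 subsets is 13/14
size 4: inputs {1, 3, 6, 8} cover all 14 outcomes, and no lexicographically smaller subset of this size does
Answer: 1, 3, 6, 8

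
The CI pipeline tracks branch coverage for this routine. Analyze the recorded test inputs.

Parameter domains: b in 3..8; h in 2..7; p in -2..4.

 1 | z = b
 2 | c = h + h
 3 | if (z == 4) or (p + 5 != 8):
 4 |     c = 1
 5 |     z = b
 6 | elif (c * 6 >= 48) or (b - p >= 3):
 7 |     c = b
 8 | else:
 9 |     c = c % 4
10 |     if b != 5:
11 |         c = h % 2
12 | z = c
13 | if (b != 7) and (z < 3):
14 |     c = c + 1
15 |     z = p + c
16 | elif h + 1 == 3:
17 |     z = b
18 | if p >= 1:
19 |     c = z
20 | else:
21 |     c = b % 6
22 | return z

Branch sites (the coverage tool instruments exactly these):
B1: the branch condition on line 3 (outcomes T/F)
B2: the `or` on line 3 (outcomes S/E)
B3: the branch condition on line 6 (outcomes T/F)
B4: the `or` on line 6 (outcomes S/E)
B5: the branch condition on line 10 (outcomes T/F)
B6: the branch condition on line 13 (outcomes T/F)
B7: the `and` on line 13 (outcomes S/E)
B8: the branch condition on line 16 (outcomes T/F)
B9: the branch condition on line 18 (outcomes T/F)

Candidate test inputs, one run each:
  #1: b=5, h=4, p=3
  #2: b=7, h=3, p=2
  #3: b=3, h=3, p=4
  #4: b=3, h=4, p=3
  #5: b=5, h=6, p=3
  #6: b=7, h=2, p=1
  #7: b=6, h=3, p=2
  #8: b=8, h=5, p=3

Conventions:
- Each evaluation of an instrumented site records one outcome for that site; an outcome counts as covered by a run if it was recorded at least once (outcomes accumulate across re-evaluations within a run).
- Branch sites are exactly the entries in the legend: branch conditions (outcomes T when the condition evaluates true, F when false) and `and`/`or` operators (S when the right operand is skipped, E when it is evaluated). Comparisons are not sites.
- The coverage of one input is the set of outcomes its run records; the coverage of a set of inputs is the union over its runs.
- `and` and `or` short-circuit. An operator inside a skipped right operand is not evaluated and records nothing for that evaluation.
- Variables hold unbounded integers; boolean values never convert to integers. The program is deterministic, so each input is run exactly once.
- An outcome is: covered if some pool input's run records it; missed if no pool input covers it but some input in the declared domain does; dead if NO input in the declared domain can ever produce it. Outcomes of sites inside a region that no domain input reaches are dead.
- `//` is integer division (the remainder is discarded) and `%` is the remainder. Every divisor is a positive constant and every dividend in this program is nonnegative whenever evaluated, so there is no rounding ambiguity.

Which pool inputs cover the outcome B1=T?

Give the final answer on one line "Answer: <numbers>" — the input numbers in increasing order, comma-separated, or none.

input #1 (b=5, h=4, p=3): does not record B1=T
input #2 (b=7, h=3, p=2): records B1=T
input #3 (b=3, h=3, p=4): records B1=T
input #4 (b=3, h=4, p=3): does not record B1=T
input #5 (b=5, h=6, p=3): does not record B1=T
input #6 (b=7, h=2, p=1): records B1=T
input #7 (b=6, h=3, p=2): records B1=T
input #8 (b=8, h=5, p=3): does not record B1=T

Answer: 2, 3, 6, 7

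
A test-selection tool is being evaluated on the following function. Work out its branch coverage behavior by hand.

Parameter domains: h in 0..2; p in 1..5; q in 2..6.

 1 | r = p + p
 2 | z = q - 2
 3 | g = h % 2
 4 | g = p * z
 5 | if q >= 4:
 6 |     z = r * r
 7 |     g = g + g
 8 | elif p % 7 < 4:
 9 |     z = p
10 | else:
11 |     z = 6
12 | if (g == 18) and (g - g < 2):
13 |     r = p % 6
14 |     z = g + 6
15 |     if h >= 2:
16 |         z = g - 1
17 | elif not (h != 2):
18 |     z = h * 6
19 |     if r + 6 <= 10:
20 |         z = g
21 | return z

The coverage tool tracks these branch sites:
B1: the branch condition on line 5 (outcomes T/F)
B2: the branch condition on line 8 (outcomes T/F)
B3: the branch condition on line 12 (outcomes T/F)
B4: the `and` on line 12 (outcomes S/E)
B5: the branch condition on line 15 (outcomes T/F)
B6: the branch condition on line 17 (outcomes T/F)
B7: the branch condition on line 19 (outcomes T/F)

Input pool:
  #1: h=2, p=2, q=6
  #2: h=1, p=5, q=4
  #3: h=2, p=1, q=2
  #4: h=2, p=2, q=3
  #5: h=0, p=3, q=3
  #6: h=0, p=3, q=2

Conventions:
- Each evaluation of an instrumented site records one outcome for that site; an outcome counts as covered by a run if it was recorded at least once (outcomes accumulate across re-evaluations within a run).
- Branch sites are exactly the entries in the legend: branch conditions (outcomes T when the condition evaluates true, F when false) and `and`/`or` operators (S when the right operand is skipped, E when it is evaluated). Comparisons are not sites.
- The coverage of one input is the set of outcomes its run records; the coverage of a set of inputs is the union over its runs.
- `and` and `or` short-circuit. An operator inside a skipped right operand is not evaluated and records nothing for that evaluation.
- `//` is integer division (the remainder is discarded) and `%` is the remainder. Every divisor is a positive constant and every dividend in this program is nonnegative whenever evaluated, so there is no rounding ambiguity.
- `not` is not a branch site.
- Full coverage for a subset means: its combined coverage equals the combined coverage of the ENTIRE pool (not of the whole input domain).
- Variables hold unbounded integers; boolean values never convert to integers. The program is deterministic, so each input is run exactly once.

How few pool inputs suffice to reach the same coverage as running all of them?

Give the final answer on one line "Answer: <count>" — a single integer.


input #1, h=2, p=2, q=6: events B1->T, B4->S, B3->F, B6->T, B7->T; outcomes B1=T, B3=F, B4=S, B6=T, B7=T
input #2, h=1, p=5, q=4: events B1->T, B4->S, B3->F, B6->F; outcomes B1=T, B3=F, B4=S, B6=F
input #3, h=2, p=1, q=2: events B1->F, B2->T, B4->S, B3->F, B6->T, B7->T; outcomes B1=F, B2=T, B3=F, B4=S, B6=T, B7=T
input #4, h=2, p=2, q=3: events B1->F, B2->T, B4->S, B3->F, B6->T, B7->T; outcomes B1=F, B2=T, B3=F, B4=S, B6=T, B7=T
input #5, h=0, p=3, q=3: events B1->F, B2->T, B4->S, B3->F, B6->F; outcomes B1=F, B2=T, B3=F, B4=S, B6=F
input #6, h=0, p=3, q=2: events B1->F, B2->T, B4->S, B3->F, B6->F; outcomes B1=F, B2=T, B3=F, B4=S, B6=F
together the pool reaches 8 outcomes: B1=T, B1=F, B2=T, B3=F, B4=S, B6=T, B6=F, B7=T
checked all size-1 subsets: none covers 8 outcomes (max 6/8)
the canonical winner is {1, 5}: size 2, full 8-outcome coverage, earliest index list among size-2 covers
Answer: 2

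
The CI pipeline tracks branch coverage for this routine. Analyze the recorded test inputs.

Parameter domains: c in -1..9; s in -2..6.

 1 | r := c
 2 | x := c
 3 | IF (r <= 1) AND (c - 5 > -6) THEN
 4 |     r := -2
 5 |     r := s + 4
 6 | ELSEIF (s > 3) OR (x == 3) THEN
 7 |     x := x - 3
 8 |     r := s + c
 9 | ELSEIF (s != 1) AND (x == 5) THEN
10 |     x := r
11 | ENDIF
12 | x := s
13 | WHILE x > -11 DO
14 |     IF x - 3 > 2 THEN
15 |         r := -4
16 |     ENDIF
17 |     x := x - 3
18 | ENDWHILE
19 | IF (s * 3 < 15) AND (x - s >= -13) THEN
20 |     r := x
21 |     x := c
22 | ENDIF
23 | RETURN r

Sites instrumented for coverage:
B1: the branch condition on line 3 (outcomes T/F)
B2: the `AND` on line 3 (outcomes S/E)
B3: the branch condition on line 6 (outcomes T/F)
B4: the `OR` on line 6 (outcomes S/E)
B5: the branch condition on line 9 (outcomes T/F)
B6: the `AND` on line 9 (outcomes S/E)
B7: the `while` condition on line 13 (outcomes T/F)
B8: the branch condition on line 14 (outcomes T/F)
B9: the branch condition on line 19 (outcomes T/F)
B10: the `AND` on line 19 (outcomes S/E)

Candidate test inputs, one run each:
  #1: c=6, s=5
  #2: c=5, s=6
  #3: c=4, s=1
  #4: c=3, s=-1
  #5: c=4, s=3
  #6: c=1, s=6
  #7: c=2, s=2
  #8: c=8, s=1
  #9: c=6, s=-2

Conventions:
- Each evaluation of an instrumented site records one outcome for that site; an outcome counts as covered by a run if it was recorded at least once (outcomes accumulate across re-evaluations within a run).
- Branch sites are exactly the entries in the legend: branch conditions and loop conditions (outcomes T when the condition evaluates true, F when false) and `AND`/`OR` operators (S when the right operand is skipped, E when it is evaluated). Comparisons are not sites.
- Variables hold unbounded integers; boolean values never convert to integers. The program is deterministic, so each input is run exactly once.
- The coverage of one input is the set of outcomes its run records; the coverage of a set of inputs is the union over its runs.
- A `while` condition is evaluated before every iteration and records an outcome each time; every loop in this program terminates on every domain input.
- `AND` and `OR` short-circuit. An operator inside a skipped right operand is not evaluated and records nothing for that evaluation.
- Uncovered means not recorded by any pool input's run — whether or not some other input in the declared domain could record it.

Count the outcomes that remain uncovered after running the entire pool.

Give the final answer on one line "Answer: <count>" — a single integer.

test 1 (c=6, s=5) hits B1=F, B2=S, B3=T, B4=S, B7=T, B7=F, B8=F, B9=F, B10=S
test 2 (c=5, s=6) hits B1=F, B2=S, B3=T, B4=S, B7=T, B7=F, B8=T, B8=F, B9=F, B10=S
test 3 (c=4, s=1) hits B1=F, B2=S, B3=F, B4=E, B5=F, B6=S, B7=T, B7=F, B8=F, B9=T, B10=E
test 4 (c=3, s=-1) hits B1=F, B2=S, B3=T, B4=E, B7=T, B7=F, B8=F, B9=T, B10=E
test 5 (c=4, s=3) hits B1=F, B2=S, B3=F, B4=E, B5=F, B6=E, B7=T, B7=F, B8=F, B9=F, B10=E
test 6 (c=1, s=6) hits B1=T, B2=E, B7=T, B7=F, B8=T, B8=F, B9=F, B10=S
test 7 (c=2, s=2) hits B1=F, B2=S, B3=F, B4=E, B5=F, B6=E, B7=T, B7=F, B8=F, B9=F, B10=E
test 8 (c=8, s=1) hits B1=F, B2=S, B3=F, B4=E, B5=F, B6=S, B7=T, B7=F, B8=F, B9=T, B10=E
test 9 (c=6, s=-2) hits B1=F, B2=S, B3=F, B4=E, B5=F, B6=E, B7=T, B7=F, B8=F, B9=T, B10=E
union over the pool: B1=T, B1=F, B2=S, B2=E, B3=T, B3=F, B4=S, B4=E, B5=F, B6=S, B6=E, B7=T, B7=F, B8=T, B8=F, B9=T, B9=F, B10=S, B10=E
uncovered (1 of 20): B5=T

Answer: 1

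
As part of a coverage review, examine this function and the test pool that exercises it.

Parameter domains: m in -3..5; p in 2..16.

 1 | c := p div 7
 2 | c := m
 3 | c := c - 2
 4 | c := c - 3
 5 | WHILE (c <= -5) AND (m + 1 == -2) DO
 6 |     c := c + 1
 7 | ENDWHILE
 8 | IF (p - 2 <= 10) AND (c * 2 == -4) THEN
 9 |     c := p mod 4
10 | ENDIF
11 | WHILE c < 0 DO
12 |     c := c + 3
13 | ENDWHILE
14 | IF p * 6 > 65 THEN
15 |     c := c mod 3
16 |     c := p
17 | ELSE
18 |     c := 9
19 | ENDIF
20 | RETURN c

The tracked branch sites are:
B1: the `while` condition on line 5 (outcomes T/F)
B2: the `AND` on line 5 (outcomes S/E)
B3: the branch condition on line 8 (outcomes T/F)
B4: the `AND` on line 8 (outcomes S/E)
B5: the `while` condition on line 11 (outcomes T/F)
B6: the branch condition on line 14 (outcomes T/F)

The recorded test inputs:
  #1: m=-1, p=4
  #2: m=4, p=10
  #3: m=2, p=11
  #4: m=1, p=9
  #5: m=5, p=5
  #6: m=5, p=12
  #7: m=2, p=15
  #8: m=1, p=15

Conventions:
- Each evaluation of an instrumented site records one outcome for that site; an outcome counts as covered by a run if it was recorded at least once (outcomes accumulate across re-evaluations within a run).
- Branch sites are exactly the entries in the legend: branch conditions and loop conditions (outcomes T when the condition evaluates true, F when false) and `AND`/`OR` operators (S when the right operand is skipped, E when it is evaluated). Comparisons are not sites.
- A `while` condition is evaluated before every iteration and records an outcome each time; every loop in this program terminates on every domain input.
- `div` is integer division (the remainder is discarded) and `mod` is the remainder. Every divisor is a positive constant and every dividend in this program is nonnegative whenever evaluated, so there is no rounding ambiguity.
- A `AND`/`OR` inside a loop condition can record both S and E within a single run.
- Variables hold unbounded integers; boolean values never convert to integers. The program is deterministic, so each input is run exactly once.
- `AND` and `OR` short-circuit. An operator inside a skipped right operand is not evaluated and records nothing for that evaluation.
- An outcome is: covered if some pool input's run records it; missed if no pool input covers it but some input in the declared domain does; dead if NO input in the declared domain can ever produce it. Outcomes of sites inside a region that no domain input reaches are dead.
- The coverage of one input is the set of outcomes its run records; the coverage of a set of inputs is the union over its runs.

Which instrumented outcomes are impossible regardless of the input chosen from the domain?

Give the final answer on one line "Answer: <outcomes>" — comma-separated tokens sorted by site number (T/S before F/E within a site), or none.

exhaustive pass over the 135-input domain:
  reachable outcomes have witnesses, e.g. B1=T (e.g. m=-3, p=2), B1=F (e.g. m=-3, p=2), B2=S (e.g. m=-3, p=2), B2=E (e.g. m=-3, p=2)

Answer: none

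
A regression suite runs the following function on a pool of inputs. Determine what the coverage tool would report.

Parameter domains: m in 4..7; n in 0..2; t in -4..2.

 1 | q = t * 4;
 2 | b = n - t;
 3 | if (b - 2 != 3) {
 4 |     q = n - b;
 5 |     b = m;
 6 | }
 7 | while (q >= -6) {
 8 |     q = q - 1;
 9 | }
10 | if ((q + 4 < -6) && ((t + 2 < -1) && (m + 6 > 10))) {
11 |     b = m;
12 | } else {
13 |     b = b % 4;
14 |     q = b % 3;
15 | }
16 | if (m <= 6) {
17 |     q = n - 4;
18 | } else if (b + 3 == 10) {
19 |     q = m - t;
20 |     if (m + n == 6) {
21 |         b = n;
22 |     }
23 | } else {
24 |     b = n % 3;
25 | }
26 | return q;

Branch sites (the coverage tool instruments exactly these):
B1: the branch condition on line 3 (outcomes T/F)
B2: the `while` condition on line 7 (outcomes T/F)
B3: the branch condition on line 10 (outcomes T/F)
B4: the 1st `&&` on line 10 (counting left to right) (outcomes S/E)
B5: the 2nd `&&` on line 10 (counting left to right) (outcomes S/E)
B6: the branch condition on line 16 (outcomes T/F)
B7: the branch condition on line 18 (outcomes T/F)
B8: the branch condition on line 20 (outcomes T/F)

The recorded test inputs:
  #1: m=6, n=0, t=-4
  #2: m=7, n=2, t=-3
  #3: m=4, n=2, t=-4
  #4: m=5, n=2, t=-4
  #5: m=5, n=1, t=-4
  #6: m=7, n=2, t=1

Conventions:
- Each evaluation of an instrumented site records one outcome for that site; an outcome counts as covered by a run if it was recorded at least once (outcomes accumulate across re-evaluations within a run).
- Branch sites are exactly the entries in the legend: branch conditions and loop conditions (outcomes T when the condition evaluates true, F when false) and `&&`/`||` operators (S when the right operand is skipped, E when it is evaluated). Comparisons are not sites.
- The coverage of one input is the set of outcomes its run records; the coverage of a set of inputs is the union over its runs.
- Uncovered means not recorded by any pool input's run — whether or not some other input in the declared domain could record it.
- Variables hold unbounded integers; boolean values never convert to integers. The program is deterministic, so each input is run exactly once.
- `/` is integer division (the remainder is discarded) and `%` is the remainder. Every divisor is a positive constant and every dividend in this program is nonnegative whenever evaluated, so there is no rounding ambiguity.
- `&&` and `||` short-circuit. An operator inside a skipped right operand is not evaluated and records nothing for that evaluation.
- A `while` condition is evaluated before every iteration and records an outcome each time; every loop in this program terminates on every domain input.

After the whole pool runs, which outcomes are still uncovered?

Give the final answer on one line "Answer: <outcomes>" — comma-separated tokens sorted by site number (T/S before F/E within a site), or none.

input #1, m=6, n=0, t=-4: events B1->T, B2->T, B2->T, B2->T, B2->F, B4->S, B3->F, B6->T; outcomes B1=T, B2=T, B2=F, B3=F, B4=S, B6=T
input #2, m=7, n=2, t=-3: events B1->F, B2->F, B4->E, B5->S, B3->F, B6->F, B7->F; outcomes B1=F, B2=F, B3=F, B4=E, B5=S, B6=F, B7=F
input #3, m=4, n=2, t=-4: events B1->T, B2->T, B2->T, B2->T, B2->F, B4->S, B3->F, B6->T; outcomes B1=T, B2=T, B2=F, B3=F, B4=S, B6=T
input #4, m=5, n=2, t=-4: events B1->T, B2->T, B2->T, B2->T, B2->F, B4->S, B3->F, B6->T; outcomes B1=T, B2=T, B2=F, B3=F, B4=S, B6=T
input #5, m=5, n=1, t=-4: events B1->F, B2->F, B4->E, B5->E, B3->T, B6->T; outcomes B1=F, B2=F, B3=T, B4=E, B5=E, B6=T
input #6, m=7, n=2, t=1: events B1->T, B2->T, B2->T, B2->T, B2->T, B2->T, B2->T, B2->T, B2->T, B2->F, B4->S, B3->F, B6->F, B7->F; outcomes B1=T, B2=T, B2=F, B3=F, B4=S, B6=F, B7=F
union over the pool: B1=T, B1=F, B2=T, B2=F, B3=T, B3=F, B4=S, B4=E, B5=S, B5=E, B6=T, B6=F, B7=F
uncovered (3 of 16): B7=T, B8=T, B8=F

Answer: B7=T, B8=T, B8=F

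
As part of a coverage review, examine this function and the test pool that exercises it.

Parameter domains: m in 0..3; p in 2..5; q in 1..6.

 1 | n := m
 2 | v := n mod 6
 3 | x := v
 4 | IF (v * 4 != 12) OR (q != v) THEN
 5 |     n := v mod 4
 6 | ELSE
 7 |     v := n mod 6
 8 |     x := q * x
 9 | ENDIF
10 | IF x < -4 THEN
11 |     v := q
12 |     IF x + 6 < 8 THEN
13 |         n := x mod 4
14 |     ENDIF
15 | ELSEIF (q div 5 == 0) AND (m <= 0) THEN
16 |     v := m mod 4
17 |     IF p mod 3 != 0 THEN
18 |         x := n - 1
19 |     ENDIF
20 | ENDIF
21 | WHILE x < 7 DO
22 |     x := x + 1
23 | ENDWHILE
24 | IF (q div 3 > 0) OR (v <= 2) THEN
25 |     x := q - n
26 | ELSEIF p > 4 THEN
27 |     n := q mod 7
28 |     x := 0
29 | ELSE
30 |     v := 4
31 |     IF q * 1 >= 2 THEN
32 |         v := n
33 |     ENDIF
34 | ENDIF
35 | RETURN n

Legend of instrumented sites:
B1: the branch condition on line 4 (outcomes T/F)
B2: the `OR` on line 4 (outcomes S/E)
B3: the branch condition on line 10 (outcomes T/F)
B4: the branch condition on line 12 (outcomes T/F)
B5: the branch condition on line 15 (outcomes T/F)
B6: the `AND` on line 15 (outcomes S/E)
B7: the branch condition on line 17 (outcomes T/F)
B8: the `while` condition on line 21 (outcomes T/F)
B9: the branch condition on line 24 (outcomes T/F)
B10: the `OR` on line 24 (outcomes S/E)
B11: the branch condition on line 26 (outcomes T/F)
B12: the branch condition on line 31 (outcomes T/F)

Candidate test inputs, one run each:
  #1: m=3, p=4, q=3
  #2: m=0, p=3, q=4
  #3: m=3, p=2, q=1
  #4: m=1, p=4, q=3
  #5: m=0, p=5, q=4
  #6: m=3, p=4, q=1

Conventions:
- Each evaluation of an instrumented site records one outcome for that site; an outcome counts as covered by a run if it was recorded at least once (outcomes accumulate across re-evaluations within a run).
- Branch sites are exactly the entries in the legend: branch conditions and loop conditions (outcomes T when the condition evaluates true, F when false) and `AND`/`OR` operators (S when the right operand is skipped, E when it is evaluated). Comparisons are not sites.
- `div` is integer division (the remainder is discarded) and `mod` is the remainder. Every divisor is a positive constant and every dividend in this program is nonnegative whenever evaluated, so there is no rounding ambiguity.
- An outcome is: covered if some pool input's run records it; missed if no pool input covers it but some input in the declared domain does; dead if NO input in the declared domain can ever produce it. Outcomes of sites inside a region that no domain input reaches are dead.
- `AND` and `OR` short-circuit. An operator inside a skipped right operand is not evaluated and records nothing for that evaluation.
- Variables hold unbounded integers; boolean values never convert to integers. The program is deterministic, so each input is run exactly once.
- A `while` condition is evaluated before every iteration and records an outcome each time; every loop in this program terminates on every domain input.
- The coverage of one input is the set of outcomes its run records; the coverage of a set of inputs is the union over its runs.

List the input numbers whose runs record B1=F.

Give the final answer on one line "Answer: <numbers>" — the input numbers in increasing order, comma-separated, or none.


input #1 (m=3, p=4, q=3): covers B1=F
input #2 (m=0, p=3, q=4): misses B1=F
input #3 (m=3, p=2, q=1): misses B1=F
input #4 (m=1, p=4, q=3): misses B1=F
input #5 (m=0, p=5, q=4): misses B1=F
input #6 (m=3, p=4, q=1): misses B1=F
Answer: 1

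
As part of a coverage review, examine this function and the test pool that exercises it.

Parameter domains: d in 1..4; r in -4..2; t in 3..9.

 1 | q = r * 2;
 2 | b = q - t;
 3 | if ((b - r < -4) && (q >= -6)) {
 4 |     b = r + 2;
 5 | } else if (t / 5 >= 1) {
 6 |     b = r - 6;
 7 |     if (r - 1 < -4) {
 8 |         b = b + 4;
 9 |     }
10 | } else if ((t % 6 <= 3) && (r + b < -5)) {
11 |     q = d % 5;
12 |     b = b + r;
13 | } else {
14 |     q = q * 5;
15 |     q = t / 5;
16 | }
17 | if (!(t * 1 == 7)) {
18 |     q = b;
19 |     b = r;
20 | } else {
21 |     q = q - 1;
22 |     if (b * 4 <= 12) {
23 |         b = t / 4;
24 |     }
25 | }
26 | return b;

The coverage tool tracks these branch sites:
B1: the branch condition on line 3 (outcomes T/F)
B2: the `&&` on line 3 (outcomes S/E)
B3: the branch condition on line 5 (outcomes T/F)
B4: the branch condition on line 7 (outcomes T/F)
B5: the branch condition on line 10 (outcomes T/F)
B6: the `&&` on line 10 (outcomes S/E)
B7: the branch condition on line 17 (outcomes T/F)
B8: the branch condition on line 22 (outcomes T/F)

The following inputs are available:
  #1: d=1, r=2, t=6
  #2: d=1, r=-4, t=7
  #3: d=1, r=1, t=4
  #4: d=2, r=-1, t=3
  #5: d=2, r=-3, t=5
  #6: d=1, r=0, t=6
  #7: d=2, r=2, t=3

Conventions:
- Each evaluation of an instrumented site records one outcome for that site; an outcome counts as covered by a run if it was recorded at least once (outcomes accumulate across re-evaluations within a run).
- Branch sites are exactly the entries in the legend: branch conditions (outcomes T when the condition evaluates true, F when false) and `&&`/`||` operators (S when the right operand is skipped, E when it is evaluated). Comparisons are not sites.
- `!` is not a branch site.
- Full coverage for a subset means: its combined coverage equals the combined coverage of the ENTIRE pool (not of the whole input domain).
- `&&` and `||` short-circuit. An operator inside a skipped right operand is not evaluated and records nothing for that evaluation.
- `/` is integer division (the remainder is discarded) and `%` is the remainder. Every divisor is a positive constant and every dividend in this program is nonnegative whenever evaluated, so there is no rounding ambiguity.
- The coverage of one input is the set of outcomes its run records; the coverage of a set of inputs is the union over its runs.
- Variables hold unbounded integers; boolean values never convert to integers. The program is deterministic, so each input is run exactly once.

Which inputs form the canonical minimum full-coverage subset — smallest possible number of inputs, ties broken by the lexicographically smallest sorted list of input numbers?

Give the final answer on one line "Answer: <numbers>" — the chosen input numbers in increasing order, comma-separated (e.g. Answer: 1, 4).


#1 (d=1, r=2, t=6) -> B2->S, B1->F, B3->T, B4->F, B7->T; covered: B1=F, B2=S, B3=T, B4=F, B7=T
#2 (d=1, r=-4, t=7) -> B2->E, B1->F, B3->T, B4->T, B7->F, B8->T; covered: B1=F, B2=E, B3=T, B4=T, B7=F, B8=T
#3 (d=1, r=1, t=4) -> B2->S, B1->F, B3->F, B6->S, B5->F, B7->T; covered: B1=F, B2=S, B3=F, B5=F, B6=S, B7=T
#4 (d=2, r=-1, t=3) -> B2->S, B1->F, B3->F, B6->E, B5->T, B7->T; covered: B1=F, B2=S, B3=F, B5=T, B6=E, B7=T
#5 (d=2, r=-3, t=5) -> B2->E, B1->T, B7->T; covered: B1=T, B2=E, B7=T
#6 (d=1, r=0, t=6) -> B2->E, B1->T, B7->T; covered: B1=T, B2=E, B7=T
#7 (d=2, r=2, t=3) -> B2->S, B1->F, B3->F, B6->E, B5->F, B7->T; covered: B1=F, B2=S, B3=F, B5=F, B6=E, B7=T
together the pool reaches 15 outcomes: B1=T, B1=F, B2=S, B2=E, B3=T, B3=F, B4=T, B4=F, B5=T, B5=F, B6=S, B6=E, B7=T, B7=F, B8=T
checked all size-1 subsets: none covers 15 outcomes (max 6/15)
checked all size-2 subsets: none covers 15 outcomes (max 11/15)
checked all size-3 subsets: none covers 15 outcomes (max 13/15)
checked all size-4 subsets: none covers 15 outcomes (max 14/15)
inputs {1, 2, 3, 4, 5} (size 5) cover everything; no size-5 subset with a lexicographically smaller index list covers all 15
Answer: 1, 2, 3, 4, 5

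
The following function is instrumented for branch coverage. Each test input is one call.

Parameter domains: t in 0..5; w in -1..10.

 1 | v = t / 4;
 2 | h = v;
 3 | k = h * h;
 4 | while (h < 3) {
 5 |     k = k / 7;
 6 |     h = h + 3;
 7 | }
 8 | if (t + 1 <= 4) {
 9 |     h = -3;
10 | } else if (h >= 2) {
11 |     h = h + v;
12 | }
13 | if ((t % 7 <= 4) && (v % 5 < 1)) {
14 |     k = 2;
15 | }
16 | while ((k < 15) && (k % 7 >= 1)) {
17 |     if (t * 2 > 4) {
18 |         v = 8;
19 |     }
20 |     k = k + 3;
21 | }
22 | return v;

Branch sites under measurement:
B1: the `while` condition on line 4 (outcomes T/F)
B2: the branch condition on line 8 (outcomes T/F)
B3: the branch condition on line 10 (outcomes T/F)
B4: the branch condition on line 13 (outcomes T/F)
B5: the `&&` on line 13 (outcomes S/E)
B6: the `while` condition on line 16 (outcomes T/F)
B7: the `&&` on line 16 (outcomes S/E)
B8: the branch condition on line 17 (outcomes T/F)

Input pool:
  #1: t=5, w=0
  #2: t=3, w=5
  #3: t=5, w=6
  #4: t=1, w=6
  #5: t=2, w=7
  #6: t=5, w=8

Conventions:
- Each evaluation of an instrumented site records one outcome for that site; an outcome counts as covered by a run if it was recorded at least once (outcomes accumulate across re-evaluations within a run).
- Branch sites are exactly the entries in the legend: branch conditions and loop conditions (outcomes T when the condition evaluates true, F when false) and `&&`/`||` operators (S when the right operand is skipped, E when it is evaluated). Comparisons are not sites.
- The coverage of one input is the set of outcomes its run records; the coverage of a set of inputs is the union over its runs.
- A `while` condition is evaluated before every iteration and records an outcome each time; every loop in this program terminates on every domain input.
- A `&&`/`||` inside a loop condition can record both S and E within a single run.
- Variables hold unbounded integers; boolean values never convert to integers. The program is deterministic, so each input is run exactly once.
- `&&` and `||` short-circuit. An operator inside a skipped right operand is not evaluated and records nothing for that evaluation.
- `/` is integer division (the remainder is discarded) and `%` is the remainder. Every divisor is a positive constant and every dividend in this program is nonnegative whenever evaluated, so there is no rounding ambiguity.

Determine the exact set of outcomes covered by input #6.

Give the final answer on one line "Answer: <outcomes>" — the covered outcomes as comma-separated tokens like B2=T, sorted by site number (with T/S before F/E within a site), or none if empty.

Event log for input #6 (t=5, w=8):
  B1->T, B1->F, B2->F, B3->T, B5->S, B4->F, B7->E, B6->F
collecting distinct outcomes: B1=T, B1=F, B2=F, B3=T, B4=F, B5=S, B6=F, B7=E

Answer: B1=T, B1=F, B2=F, B3=T, B4=F, B5=S, B6=F, B7=E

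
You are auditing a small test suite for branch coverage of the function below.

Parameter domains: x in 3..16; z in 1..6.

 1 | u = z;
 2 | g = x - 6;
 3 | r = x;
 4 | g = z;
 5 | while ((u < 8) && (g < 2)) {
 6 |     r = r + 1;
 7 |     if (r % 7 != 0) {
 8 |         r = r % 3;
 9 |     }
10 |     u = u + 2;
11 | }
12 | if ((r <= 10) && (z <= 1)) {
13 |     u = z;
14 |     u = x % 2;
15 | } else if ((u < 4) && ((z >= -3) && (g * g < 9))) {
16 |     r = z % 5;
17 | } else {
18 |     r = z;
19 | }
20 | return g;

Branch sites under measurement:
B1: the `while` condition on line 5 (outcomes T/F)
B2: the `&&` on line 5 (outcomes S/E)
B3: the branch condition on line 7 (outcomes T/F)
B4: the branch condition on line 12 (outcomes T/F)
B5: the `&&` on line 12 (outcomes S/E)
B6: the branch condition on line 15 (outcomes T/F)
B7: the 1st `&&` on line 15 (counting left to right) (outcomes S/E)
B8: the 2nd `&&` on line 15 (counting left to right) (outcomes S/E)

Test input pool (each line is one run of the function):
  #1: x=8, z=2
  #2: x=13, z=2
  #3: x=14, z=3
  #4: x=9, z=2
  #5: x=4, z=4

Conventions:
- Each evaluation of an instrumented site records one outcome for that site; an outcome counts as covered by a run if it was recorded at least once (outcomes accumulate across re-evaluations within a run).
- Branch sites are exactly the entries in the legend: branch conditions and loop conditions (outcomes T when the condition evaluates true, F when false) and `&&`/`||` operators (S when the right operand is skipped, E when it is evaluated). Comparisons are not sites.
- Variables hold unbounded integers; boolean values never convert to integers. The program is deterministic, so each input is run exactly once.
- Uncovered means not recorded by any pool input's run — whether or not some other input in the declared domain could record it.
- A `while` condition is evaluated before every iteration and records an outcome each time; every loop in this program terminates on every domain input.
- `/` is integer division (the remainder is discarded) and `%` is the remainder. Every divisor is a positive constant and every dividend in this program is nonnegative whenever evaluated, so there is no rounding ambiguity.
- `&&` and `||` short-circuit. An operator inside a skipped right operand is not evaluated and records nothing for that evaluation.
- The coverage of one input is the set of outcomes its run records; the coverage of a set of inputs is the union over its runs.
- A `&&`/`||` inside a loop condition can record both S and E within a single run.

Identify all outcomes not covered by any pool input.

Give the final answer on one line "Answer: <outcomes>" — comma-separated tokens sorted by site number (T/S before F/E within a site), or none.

input #1, x=8, z=2: events B2->E, B1->F, B5->E, B4->F, B7->E, B8->E, B6->T; outcomes B1=F, B2=E, B4=F, B5=E, B6=T, B7=E, B8=E
input #2, x=13, z=2: events B2->E, B1->F, B5->S, B4->F, B7->E, B8->E, B6->T; outcomes B1=F, B2=E, B4=F, B5=S, B6=T, B7=E, B8=E
input #3, x=14, z=3: events B2->E, B1->F, B5->S, B4->F, B7->E, B8->E, B6->F; outcomes B1=F, B2=E, B4=F, B5=S, B6=F, B7=E, B8=E
input #4, x=9, z=2: events B2->E, B1->F, B5->E, B4->F, B7->E, B8->E, B6->T; outcomes B1=F, B2=E, B4=F, B5=E, B6=T, B7=E, B8=E
input #5, x=4, z=4: events B2->E, B1->F, B5->E, B4->F, B7->S, B6->F; outcomes B1=F, B2=E, B4=F, B5=E, B6=F, B7=S
union over the pool: B1=F, B2=E, B4=F, B5=S, B5=E, B6=T, B6=F, B7=S, B7=E, B8=E
uncovered (6 of 16): B1=T, B2=S, B3=T, B3=F, B4=T, B8=S

Answer: B1=T, B2=S, B3=T, B3=F, B4=T, B8=S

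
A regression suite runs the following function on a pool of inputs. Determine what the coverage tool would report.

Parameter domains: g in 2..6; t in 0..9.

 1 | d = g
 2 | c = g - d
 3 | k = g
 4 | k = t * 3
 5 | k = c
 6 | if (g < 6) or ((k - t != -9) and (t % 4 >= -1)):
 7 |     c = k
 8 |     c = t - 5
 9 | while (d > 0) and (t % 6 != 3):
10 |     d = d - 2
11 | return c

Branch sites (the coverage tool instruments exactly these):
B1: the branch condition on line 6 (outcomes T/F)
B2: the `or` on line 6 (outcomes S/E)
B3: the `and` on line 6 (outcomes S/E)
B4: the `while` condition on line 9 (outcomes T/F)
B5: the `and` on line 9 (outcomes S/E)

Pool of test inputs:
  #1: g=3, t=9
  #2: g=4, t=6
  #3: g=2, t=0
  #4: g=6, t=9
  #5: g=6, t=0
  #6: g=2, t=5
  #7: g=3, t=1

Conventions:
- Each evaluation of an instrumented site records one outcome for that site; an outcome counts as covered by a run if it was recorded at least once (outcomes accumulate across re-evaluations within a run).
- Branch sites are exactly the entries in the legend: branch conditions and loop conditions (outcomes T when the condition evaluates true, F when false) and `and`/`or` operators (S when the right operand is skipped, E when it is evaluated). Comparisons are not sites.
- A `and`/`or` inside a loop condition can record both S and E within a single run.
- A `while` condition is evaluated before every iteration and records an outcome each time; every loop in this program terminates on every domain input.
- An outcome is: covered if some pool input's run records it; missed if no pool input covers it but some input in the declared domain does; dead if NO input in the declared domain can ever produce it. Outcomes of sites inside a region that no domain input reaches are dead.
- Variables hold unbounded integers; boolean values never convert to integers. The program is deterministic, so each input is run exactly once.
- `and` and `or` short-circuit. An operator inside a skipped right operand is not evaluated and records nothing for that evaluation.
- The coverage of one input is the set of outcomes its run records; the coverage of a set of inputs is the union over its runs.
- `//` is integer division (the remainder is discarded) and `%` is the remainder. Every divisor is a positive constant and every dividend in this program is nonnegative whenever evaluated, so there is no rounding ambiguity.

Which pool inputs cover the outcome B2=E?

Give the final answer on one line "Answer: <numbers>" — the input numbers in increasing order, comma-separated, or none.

input #1 (g=3, t=9): never hits B2=E
input #2 (g=4, t=6): never hits B2=E
input #3 (g=2, t=0): never hits B2=E
input #4 (g=6, t=9): hits B2=E
input #5 (g=6, t=0): hits B2=E
input #6 (g=2, t=5): never hits B2=E
input #7 (g=3, t=1): never hits B2=E

Answer: 4, 5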